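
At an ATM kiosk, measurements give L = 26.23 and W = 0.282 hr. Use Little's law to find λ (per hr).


λ = L/W = 26.23/0.282 = 93.0142 /hr

Final: 93.0142 /hr


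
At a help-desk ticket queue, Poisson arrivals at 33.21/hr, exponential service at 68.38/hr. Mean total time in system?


W = 1/(μ−λ) = 1/(68.38 − 33.21) = 1/35.17 = 0.02843 hr

Final: 0.02843 hr


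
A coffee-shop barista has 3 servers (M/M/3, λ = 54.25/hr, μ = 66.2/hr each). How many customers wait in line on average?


a = λ/μ = 0.8195; ρ = a/3 = 0.2732
P₀ = 0.438316
Lq = P₀·a^c·ρ / (c!·(1−ρ)²) = 0.438316·0.55033·0.2732/(6·0.52829)
= 0.02079

Final: 0.02079


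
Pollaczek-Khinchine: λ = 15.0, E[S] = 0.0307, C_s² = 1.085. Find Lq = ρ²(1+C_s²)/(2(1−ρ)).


ρ = λ·E[S] = 15.0·0.0307 = 0.4605
Lq = ρ²(1+C_s²)/(2(1−ρ)) = 0.2121·(1+1.085)/(2·0.5395)
= 0.2121·2.0850/1.0790 = 0.40977

Final: 0.40977


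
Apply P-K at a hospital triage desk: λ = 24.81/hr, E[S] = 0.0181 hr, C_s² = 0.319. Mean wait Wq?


ρ = λ·E[S] = 24.81·0.0181 = 0.4491
E[S²] = E[S]²(1+C_s²) = 0.0181²·(1+0.319) = 0.0004321
Wq = λ·E[S²]/(2(1−ρ)) = 24.81·0.0004321/(2·0.5509) = 0.009730 hr

Final: 0.009730 hr


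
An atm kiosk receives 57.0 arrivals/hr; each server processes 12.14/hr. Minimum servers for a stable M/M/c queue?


Stability requires cμ > λ ⇔ c > λ/μ.
λ/μ = 57.0/12.14 = 4.6952
Minimum integer c = ⌊4.6952⌋ + 1 = 5
Check: 5·12.14 = 60.70 > 57.0, while 4·12.14 = 48.56 ≤ 57.0

Final: 5 servers


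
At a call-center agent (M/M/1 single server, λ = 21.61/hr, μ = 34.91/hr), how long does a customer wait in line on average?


ρ = 21.61/34.91 = 0.6190
Wq = ρ/(μ−λ) = 0.6190/(34.91 − 21.61) = 0.6190/13.30 = 0.04654 hr

Final: 0.04654 hr


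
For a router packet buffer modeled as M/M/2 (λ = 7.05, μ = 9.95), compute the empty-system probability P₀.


a = λ/μ = 7.05/9.95 = 0.7085; ρ = a/c = 0.3543
Σ_{k=0}^{1} a^k/k! (terms k=0..1) = 1.00000 + 0.70854 = 1.70854
Tail: a^2/(2!(1−ρ)) = 0.50203/(2·0.6457) = 0.38873
P₀ = 1/(1.70854 + 0.38873) = 1/2.09728 = 0.476809

Final: 0.476809


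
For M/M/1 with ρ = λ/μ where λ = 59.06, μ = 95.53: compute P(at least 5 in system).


ρ = 59.06/95.53 = 0.6182
P(N ≥ n) = ρ^n = 0.6182^5 = 0.090317

Final: 0.090317


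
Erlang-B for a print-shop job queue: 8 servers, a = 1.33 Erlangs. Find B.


B(c,a) = (a^c/c!) / Σ_{k=0}^{c} a^k/k!
a^8/8! = 0.0002428
Σ terms (k=0..8): 1.00000 + 1.33000 + 0.88445 + 0.39211 + 0.13038 + 0.03468 + 0.007687 + 0.001461 + 0.0002428 = 3.781002
B = 0.0002428/3.781002 = 0.00006422

Final: 0.00006422


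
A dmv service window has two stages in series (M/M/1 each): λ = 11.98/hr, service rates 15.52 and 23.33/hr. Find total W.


Each node sees arrival rate λ = 11.98/hr (tandem ⇒ throughput preserved).
W₁ = 1/(μ₁−λ) = 1/(15.52−11.98) = 0.28249 hr
W₂ = 1/(μ₂−λ) = 1/(23.33−11.98) = 0.08811 hr
W_total = W₁ + W₂ = 0.28249 + 0.08811 = 0.37059 hr

Final: 0.37059 hr


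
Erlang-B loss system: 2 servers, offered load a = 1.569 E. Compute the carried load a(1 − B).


B(2,1.569) = 0.323926 (Erlang-B)
Carried load = a(1 − B) = 1.569·(1 − 0.323926) = 1.569·0.676074 = 1.0608 E

Final: 1.0608 Erlangs


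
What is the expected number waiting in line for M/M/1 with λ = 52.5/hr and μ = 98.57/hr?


ρ = 52.5/98.57 = 0.5326
Lq = ρ²/(1−ρ) = 0.2837/0.4674 = 0.6070

Final: 0.6070


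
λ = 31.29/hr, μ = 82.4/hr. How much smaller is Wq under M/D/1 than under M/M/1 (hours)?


ρ = 31.29/82.4 = 0.3797
Wq(M/M/1) = ρ/(μ−λ) = 0.3797/51.11 = 0.007430 hr
Wq(M/D/1) = ρ/(2(μ−λ)) = 0.003715 hr
Savings = 0.007430 − 0.003715 = 0.003715 hr

Final: 0.003715 hr


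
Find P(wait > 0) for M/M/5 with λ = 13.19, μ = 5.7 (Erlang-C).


a = λ/μ = 2.3140; ρ = a/5 = 0.4628
P₀ = 0.097270 (from M/M/c formula)
C(c,a) = [a^c/(c!(1−ρ))]·P₀ = [66.35134/(120·0.5372)]·0.097270
= 1.02929·0.097270 = 0.100120

Final: 0.100120


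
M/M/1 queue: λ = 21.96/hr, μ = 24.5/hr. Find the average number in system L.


ρ = λ/μ = 21.96/24.5 = 0.8963
L = ρ/(1−ρ) = 0.8963/(1 − 0.8963) = 0.8963/0.1037 = 8.6457

Final: 8.6457


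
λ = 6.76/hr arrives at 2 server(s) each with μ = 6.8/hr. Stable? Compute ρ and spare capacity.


Total capacity cμ = 2·6.8 = 13.60/hr
ρ = λ/(cμ) = 6.76/13.60 = 0.4971
Stable ⇔ ρ < 1: YES
Spare capacity = cμ − λ = 13.60 − 6.76 = 6.84/hr

Final: ρ = 0.4971; stable; margin = 6.84/hr


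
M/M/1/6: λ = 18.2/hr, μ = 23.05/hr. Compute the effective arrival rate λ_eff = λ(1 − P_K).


ρ = 0.7896; P_K = (1−ρ)ρ^6/(1−ρ^7) = 0.063053
λ_eff = λ(1 − P_K) = 18.2·(1 − 0.063053) = 18.2·0.936947 = 17.0524 /hr

Final: 17.0524 /hr


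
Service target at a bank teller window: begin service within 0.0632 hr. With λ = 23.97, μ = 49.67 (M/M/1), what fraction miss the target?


ρ = 23.97/49.67 = 0.4826
P(Wq > t) = ρ·e^{−(μ−λ)t} = 0.4826·e^{−1.6242}
= 0.4826·0.197061 = 0.095099

Final: 0.095099


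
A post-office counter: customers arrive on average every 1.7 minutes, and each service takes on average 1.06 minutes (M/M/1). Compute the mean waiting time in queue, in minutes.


λ = 60/1.7 = 35.2941 /hr
μ = 60/1.06 = 56.6038 /hr
ρ = λ/μ = 35.2941/56.6038 = 0.6235
Wq = ρ/(μ−λ) = 0.6235/(56.6038−35.2941) = 0.02926 hr
In minutes: 0.02926·60 = 1.756 min

Final: 1.756 min


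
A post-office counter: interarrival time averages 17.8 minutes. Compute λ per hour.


λ = 1/(interarrival time) in consistent units.
1 hour = 60 min, so λ = 60/17.8 = 3.3708 per hour

Final: 3.3708 /hr


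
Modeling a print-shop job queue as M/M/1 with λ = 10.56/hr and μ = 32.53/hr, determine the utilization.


ρ = λ/μ = 10.56/32.53 = 0.3246

Final: 0.3246


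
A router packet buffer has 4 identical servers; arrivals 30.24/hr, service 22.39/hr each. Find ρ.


ρ = λ/(cμ) = 30.24/(4·22.39) = 30.24/89.56 = 0.3377

Final: 0.3377


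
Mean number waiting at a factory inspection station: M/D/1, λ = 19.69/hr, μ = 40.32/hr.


ρ = 19.69/40.32 = 0.4883
M/D/1: Lq = ρ²/(2(1−ρ)) = 0.2385/(2·0.5117) = 0.23305

Final: 0.23305


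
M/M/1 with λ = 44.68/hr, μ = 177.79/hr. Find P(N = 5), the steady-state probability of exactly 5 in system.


ρ = 44.68/177.79 = 0.2513
P_n = (1−ρ)·ρ^n = (1 − 0.2513)·0.2513^5 = 0.7487·0.001002 = 0.0007505

Final: 0.0007505


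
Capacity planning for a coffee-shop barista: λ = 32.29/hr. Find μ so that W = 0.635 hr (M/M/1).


W = 1/(μ−λ) ⇒ μ − λ = 1/W = 1/0.635 = 1.5748
μ = λ + 1/W = 32.29 + 1.5748 = 33.8648 per hr

Final: 33.8648 /hr


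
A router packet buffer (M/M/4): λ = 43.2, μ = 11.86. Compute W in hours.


a = 3.6425; ρ = 0.9106; P₀ = 0.009862
Lq = P₀·a^c·ρ/(c!(1−ρ)²) = 8.24624
Wq = Lq/λ = 8.24624/43.2 = 0.19089 hr
W = Wq + 1/μ = 0.19089 + 0.08432 = 0.27520 hr

Final: 0.27520 hr


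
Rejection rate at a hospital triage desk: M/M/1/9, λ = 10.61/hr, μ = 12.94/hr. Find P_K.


ρ = λ/μ = 10.61/12.94 = 0.8199
P_K = (1−ρ)ρ^K/(1−ρ^(K+1)) = (0.1801·0.167506)/(1 − 0.137344)
= 0.030161/0.862656 = 0.034963

Final: 0.034963


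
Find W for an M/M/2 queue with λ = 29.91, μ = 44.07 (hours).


a = 0.6787; ρ = 0.3393; P₀ = 0.493266
Lq = P₀·a^c·ρ/(c!(1−ρ)²) = 0.08833
Wq = Lq/λ = 0.08833/29.91 = 0.002953 hr
W = Wq + 1/μ = 0.002953 + 0.02269 = 0.02564 hr

Final: 0.02564 hr


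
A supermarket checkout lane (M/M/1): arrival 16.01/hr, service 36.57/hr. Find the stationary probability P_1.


ρ = 16.01/36.57 = 0.4378
P_n = (1−ρ)·ρ^n = (1 − 0.4378)·0.4378^1 = 0.5622·0.437791 = 0.246130

Final: 0.246130


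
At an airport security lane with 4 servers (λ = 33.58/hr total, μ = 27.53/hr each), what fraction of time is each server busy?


ρ = λ/(cμ) = 33.58/(4·27.53) = 33.58/110.12 = 0.3049

Final: 0.3049


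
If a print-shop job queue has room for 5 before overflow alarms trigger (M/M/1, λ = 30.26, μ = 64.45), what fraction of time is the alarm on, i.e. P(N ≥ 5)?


ρ = 30.26/64.45 = 0.4695
P(N ≥ n) = ρ^n = 0.4695^5 = 0.022816

Final: 0.022816


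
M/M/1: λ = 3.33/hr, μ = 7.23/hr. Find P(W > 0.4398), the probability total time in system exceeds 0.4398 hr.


W ~ Exponential(μ−λ) for M/M/1.
μ − λ = 7.23 − 3.33 = 3.9000
P(W > t) = e^{−(μ−λ)t} = e^{−1.7152} = 0.179924

Final: 0.179924


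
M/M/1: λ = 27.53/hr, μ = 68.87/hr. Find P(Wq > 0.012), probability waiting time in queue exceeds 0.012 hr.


ρ = 27.53/68.87 = 0.3997
P(Wq > t) = ρ·e^{−(μ−λ)t} = 0.3997·e^{−0.4961}
= 0.3997·0.608913 = 0.243406

Final: 0.243406


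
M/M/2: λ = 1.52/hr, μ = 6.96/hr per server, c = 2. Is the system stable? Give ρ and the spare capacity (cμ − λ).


Total capacity cμ = 2·6.96 = 13.92/hr
ρ = λ/(cμ) = 1.52/13.92 = 0.1092
Stable ⇔ ρ < 1: YES
Spare capacity = cμ − λ = 13.92 − 1.52 = 12.40/hr

Final: ρ = 0.1092; stable; margin = 12.40/hr


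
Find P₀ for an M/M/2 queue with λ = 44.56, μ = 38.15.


a = λ/μ = 44.56/38.15 = 1.1680; ρ = a/c = 0.5840
Σ_{k=0}^{1} a^k/k! (terms k=0..1) = 1.00000 + 1.16802 = 2.16802
Tail: a^2/(2!(1−ρ)) = 1.36427/(2·0.4160) = 1.63979
P₀ = 1/(2.16802 + 1.63979) = 1/3.80781 = 0.262618

Final: 0.262618


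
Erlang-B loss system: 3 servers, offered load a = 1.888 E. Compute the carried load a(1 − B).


B(3,1.888) = 0.193657 (Erlang-B)
Carried load = a(1 − B) = 1.888·(1 − 0.193657) = 1.888·0.806343 = 1.5224 E

Final: 1.5224 Erlangs


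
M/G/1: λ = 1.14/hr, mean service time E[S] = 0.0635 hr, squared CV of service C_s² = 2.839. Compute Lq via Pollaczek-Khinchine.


ρ = λ·E[S] = 1.14·0.0635 = 0.07239
Lq = ρ²(1+C_s²)/(2(1−ρ)) = 0.005240·(1+2.839)/(2·0.9276)
= 0.005240·3.8390/1.8552 = 0.01084

Final: 0.01084


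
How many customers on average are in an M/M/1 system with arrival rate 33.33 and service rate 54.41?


ρ = λ/μ = 33.33/54.41 = 0.6126
L = ρ/(1−ρ) = 0.6126/(1 − 0.6126) = 0.6126/0.3874 = 1.5811

Final: 1.5811


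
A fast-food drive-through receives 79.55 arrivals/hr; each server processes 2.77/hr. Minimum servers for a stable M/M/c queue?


Stability requires cμ > λ ⇔ c > λ/μ.
λ/μ = 79.55/2.77 = 28.7184
Minimum integer c = ⌊28.7184⌋ + 1 = 29
Check: 29·2.77 = 80.33 > 79.55, while 28·2.77 = 77.56 ≤ 79.55

Final: 29 servers


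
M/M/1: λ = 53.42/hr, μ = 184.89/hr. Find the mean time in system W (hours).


W = 1/(μ−λ) = 1/(184.89 − 53.42) = 1/131.47 = 0.007606 hr

Final: 0.007606 hr


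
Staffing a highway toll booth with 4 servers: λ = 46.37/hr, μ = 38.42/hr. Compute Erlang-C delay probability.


a = λ/μ = 1.2069; ρ = a/4 = 0.3017
P₀ = 0.298073 (from M/M/c formula)
C(c,a) = [a^c/(c!(1−ρ))]·P₀ = [2.12187/(24·0.6983)]·0.298073
= 0.12661·0.298073 = 0.037740

Final: 0.037740


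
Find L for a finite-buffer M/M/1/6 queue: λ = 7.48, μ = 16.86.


ρ = 7.48/16.86 = 0.4437
L = ρ[1 − (K+1)ρ^K + Kρ^(K+1)] / [(1−ρ)(1−ρ^(K+1))]
Numerator: 0.4437·(1 − 7·0.007625 + 6·0.003383) = 0.428978
Denominator: (0.5563)·(0.996617) = 0.554464
L = 0.428978/0.554464 = 0.7737

Final: 0.7737


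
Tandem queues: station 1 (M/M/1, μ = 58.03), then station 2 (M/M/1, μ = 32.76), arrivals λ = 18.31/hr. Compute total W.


Each node sees arrival rate λ = 18.31/hr (tandem ⇒ throughput preserved).
W₁ = 1/(μ₁−λ) = 1/(58.03−18.31) = 0.02518 hr
W₂ = 1/(μ₂−λ) = 1/(32.76−18.31) = 0.06920 hr
W_total = W₁ + W₂ = 0.02518 + 0.06920 = 0.09438 hr

Final: 0.09438 hr


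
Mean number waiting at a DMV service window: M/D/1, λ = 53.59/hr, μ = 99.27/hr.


ρ = 53.59/99.27 = 0.5398
M/D/1: Lq = ρ²/(2(1−ρ)) = 0.2914/(2·0.4602) = 0.31666

Final: 0.31666


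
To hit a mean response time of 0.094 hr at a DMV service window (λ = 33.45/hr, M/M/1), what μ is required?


W = 1/(μ−λ) ⇒ μ − λ = 1/W = 1/0.094 = 10.6383
μ = λ + 1/W = 33.45 + 10.6383 = 44.0883 per hr

Final: 44.0883 /hr


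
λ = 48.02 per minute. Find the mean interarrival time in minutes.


Mean interarrival time = 1/λ = 1/48.02 minute = 0.02082 minute
In minutes: 0.02082 × 1 = 0.02082 min

Final: 0.02082 min


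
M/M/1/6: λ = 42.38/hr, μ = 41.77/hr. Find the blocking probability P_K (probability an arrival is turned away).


ρ = λ/μ = 42.38/41.77 = 1.0146
P_K = (1−ρ)ρ^K/(1−ρ^(K+1)) = (-0.01460·1.090885)/(1 − 1.106816)
= -0.015931/-0.106816 = 0.149145

Final: 0.149145


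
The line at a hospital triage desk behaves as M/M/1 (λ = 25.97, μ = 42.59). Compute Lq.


ρ = 25.97/42.59 = 0.6098
Lq = ρ²/(1−ρ) = 0.3718/0.3902 = 0.9528

Final: 0.9528


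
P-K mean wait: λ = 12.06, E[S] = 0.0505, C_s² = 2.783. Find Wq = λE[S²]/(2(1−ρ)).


ρ = λ·E[S] = 12.06·0.0505 = 0.6090
E[S²] = E[S]²(1+C_s²) = 0.0505²·(1+2.783) = 0.009648
Wq = λ·E[S²]/(2(1−ρ)) = 12.06·0.009648/(2·0.3910) = 0.14880 hr

Final: 0.14880 hr


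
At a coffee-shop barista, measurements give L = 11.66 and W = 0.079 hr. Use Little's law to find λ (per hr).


λ = L/W = 11.66/0.079 = 147.5949 /hr

Final: 147.5949 /hr


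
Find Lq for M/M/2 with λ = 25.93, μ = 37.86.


a = λ/μ = 0.6849; ρ = a/2 = 0.3424
P₀ = 0.489818
Lq = P₀·a^c·ρ / (c!·(1−ρ)²) = 0.489818·0.46908·0.3424/(2·0.43238)
= 0.09099

Final: 0.09099


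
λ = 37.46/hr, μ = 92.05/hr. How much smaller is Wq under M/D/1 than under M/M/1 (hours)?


ρ = 37.46/92.05 = 0.4070
Wq(M/M/1) = ρ/(μ−λ) = 0.4070/54.59 = 0.007455 hr
Wq(M/D/1) = ρ/(2(μ−λ)) = 0.003727 hr
Savings = 0.007455 − 0.003727 = 0.003727 hr

Final: 0.003727 hr


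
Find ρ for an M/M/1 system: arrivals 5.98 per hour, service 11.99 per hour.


ρ = λ/μ = 5.98/11.99 = 0.4987

Final: 0.4987


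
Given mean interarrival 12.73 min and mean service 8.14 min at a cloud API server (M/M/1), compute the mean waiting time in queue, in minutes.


λ = 60/12.73 = 4.7133 /hr
μ = 60/8.14 = 7.3710 /hr
ρ = λ/μ = 4.7133/7.3710 = 0.6394
Wq = ρ/(μ−λ) = 0.6394/(7.3710−4.7133) = 0.24059 hr
In minutes: 0.24059·60 = 14.436 min

Final: 14.436 min


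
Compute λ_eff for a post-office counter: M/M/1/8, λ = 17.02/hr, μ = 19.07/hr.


ρ = 0.8925; P_K = (1−ρ)ρ^8/(1−ρ^9) = 0.067551
λ_eff = λ(1 − P_K) = 17.02·(1 − 0.067551) = 17.02·0.932449 = 15.8703 /hr

Final: 15.8703 /hr


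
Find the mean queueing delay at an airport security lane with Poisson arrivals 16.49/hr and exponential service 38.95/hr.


ρ = 16.49/38.95 = 0.4234
Wq = ρ/(μ−λ) = 0.4234/(38.95 − 16.49) = 0.4234/22.46 = 0.01885 hr

Final: 0.01885 hr


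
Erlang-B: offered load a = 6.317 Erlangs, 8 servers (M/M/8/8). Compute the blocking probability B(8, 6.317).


B(c,a) = (a^c/c!) / Σ_{k=0}^{c} a^k/k!
a^8/8! = 62.887813
Σ terms (k=0..8): 1.00000 + 6.31700 + 19.95224 + 42.01278 + 66.34868 + 83.82492 + 88.25367 + 79.64263 + 62.88781 = 450.239728
B = 62.887813/450.239728 = 0.139676

Final: 0.139676


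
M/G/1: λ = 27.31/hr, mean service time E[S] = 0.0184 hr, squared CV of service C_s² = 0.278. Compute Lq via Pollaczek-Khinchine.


ρ = λ·E[S] = 27.31·0.0184 = 0.5025
Lq = ρ²(1+C_s²)/(2(1−ρ)) = 0.2525·(1+0.278)/(2·0.4975)
= 0.2525·1.2780/0.9950 = 0.32433

Final: 0.32433


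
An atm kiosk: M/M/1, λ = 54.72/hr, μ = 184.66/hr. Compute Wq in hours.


ρ = 54.72/184.66 = 0.2963
Wq = ρ/(μ−λ) = 0.2963/(184.66 − 54.72) = 0.2963/129.94 = 0.002281 hr

Final: 0.002281 hr


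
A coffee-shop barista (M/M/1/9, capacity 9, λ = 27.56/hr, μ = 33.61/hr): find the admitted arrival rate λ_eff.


ρ = 0.8200; P_K = (1−ρ)ρ^9/(1−ρ^10) = 0.034978
λ_eff = λ(1 − P_K) = 27.56·(1 − 0.034978) = 27.56·0.965022 = 26.5960 /hr

Final: 26.5960 /hr


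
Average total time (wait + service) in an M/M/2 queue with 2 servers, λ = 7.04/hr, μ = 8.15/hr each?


a = 0.8638; ρ = 0.4319; P₀ = 0.396744
Lq = P₀·a^c·ρ/(c!(1−ρ)²) = 0.19808
Wq = Lq/λ = 0.19808/7.04 = 0.02814 hr
W = Wq + 1/μ = 0.02814 + 0.12270 = 0.15084 hr

Final: 0.15084 hr


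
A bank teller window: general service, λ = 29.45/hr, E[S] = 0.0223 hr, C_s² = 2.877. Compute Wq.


ρ = λ·E[S] = 29.45·0.0223 = 0.6567
E[S²] = E[S]²(1+C_s²) = 0.0223²·(1+2.877) = 0.001928
Wq = λ·E[S²]/(2(1−ρ)) = 29.45·0.001928/(2·0.3433) = 0.08270 hr

Final: 0.08270 hr


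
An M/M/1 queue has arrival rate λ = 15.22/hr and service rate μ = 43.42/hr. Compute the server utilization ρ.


ρ = λ/μ = 15.22/43.42 = 0.3505

Final: 0.3505


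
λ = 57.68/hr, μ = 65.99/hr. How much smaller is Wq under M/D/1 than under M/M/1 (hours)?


ρ = 57.68/65.99 = 0.8741
Wq(M/M/1) = ρ/(μ−λ) = 0.8741/8.31 = 0.10518 hr
Wq(M/D/1) = ρ/(2(μ−λ)) = 0.05259 hr
Savings = 0.10518 − 0.05259 = 0.05259 hr

Final: 0.05259 hr


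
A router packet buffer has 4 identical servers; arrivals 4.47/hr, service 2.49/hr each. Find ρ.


ρ = λ/(cμ) = 4.47/(4·2.49) = 4.47/9.96 = 0.4488

Final: 0.4488


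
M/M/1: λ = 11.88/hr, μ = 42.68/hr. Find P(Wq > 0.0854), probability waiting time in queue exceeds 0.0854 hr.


ρ = 11.88/42.68 = 0.2784
P(Wq > t) = ρ·e^{−(μ−λ)t} = 0.2784·e^{−2.6303}
= 0.2784·0.072055 = 0.020057

Final: 0.020057


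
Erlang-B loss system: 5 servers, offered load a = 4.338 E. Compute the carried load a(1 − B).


B(5,4.338) = 0.228971 (Erlang-B)
Carried load = a(1 − B) = 4.338·(1 − 0.228971) = 4.338·0.771029 = 3.3447 E

Final: 3.3447 Erlangs


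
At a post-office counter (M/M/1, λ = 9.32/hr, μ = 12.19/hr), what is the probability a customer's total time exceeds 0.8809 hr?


W ~ Exponential(μ−λ) for M/M/1.
μ − λ = 12.19 − 9.32 = 2.8700
P(W > t) = e^{−(μ−λ)t} = e^{−2.5282} = 0.079804

Final: 0.079804


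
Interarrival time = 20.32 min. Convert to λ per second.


λ = 1/(interarrival time) in consistent units.
1 second = 0.0166667 min, so λ = 0.0166667/20.32 = 0.0008202 per second

Final: 0.0008202 /sec


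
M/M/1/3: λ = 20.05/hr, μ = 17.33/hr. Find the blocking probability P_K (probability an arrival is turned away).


ρ = λ/μ = 20.05/17.33 = 1.1570
P_K = (1−ρ)ρ^K/(1−ρ^(K+1)) = (-0.1570·1.548629)/(1 − 1.791692)
= -0.243062/-0.791692 = 0.307017

Final: 0.307017


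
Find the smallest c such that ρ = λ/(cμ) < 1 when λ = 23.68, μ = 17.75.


Stability requires cμ > λ ⇔ c > λ/μ.
λ/μ = 23.68/17.75 = 1.3341
Minimum integer c = ⌊1.3341⌋ + 1 = 2
Check: 2·17.75 = 35.50 > 23.68, while 1·17.75 = 17.75 ≤ 23.68

Final: 2 servers


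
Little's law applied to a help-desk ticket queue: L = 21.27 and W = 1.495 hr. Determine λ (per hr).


λ = L/W = 21.27/1.495 = 14.2274 /hr

Final: 14.2274 /hr


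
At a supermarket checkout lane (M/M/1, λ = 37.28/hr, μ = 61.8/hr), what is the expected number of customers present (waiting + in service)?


ρ = λ/μ = 37.28/61.8 = 0.6032
L = ρ/(1−ρ) = 0.6032/(1 − 0.6032) = 0.6032/0.3968 = 1.5204

Final: 1.5204


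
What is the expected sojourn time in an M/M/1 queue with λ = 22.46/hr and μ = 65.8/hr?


W = 1/(μ−λ) = 1/(65.8 − 22.46) = 1/43.34 = 0.02307 hr

Final: 0.02307 hr


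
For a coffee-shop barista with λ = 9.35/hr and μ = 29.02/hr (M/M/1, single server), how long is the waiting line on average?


ρ = 9.35/29.02 = 0.3222
Lq = ρ²/(1−ρ) = 0.1038/0.6778 = 0.1532

Final: 0.1532


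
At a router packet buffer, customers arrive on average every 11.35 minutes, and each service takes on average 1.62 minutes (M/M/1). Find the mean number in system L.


λ = 60/11.35 = 5.2863 /hr
μ = 60/1.62 = 37.0370 /hr
ρ = λ/μ = 5.2863/37.0370 = 0.1427
L = ρ/(1−ρ) = 0.1427/0.8573 = 0.1665

Final: 0.1665


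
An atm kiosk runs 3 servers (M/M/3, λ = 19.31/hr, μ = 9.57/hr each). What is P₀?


a = λ/μ = 19.31/9.57 = 2.0178; ρ = a/c = 0.6726
Σ_{k=0}^{2} a^k/k! (terms k=0..2) = 1.00000 + 2.01776 + 2.03569 = 5.05345
Tail: a^3/(3!(1−ρ)) = 8.21507/(6·0.3274) = 4.18182
P₀ = 1/(5.05345 + 4.18182) = 1/9.23527 = 0.108281

Final: 0.108281


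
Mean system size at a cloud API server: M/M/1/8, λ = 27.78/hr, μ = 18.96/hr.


ρ = 27.78/18.96 = 1.4652
L = ρ[1 − (K+1)ρ^K + Kρ^(K+1)] / [(1−ρ)(1−ρ^(K+1))]
Numerator: 1.4652·(1 − 9·21.239841 + 8·31.120400) = 86.159950
Denominator: (-0.4652)·(-30.120400) = 14.011705
L = 86.159950/14.011705 = 6.1491

Final: 6.1491


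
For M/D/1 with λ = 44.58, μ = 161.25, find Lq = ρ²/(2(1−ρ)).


ρ = 44.58/161.25 = 0.2765
M/D/1: Lq = ρ²/(2(1−ρ)) = 0.07643/(2·0.7235) = 0.05282

Final: 0.05282


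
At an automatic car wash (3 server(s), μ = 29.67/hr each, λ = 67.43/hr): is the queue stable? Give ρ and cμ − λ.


Total capacity cμ = 3·29.67 = 89.01/hr
ρ = λ/(cμ) = 67.43/89.01 = 0.7576
Stable ⇔ ρ < 1: YES
Spare capacity = cμ − λ = 89.01 − 67.43 = 21.58/hr

Final: ρ = 0.7576; stable; margin = 21.58/hr


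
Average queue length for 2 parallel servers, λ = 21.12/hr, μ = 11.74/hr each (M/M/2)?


a = λ/μ = 1.7990; ρ = a/2 = 0.8995
P₀ = 0.052915
Lq = P₀·a^c·ρ / (c!·(1−ρ)²) = 0.052915·3.23632·0.8995/(2·0.01010)
= 7.62372

Final: 7.62372


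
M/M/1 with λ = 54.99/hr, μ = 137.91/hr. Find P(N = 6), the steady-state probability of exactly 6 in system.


ρ = 54.99/137.91 = 0.3987
P_n = (1−ρ)·ρ^n = (1 − 0.3987)·0.3987^6 = 0.6013·0.004019 = 0.002417

Final: 0.002417


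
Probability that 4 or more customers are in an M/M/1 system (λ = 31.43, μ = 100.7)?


ρ = 31.43/100.7 = 0.3121
P(N ≥ n) = ρ^n = 0.3121^4 = 0.009490

Final: 0.009490


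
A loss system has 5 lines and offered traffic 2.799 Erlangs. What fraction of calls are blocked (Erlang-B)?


B(c,a) = (a^c/c!) / Σ_{k=0}^{c} a^k/k!
a^5/5! = 1.431638
Σ terms (k=0..5): 1.00000 + 2.79900 + 3.91720 + 3.65475 + 2.55741 + 1.43164 = 15.359997
B = 1.431638/15.359997 = 0.093206

Final: 0.093206


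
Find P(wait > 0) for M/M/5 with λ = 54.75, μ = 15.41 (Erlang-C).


a = λ/μ = 3.5529; ρ = a/5 = 0.7106
P₀ = 0.024226 (from M/M/c formula)
C(c,a) = [a^c/(c!(1−ρ))]·P₀ = [566.11860/(120·0.2894)]·0.024226
= 16.30024·0.024226 = 0.394884

Final: 0.394884


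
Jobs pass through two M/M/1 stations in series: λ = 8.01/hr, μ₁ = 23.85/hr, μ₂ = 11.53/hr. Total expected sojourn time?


Each node sees arrival rate λ = 8.01/hr (tandem ⇒ throughput preserved).
W₁ = 1/(μ₁−λ) = 1/(23.85−8.01) = 0.06313 hr
W₂ = 1/(μ₂−λ) = 1/(11.53−8.01) = 0.28409 hr
W_total = W₁ + W₂ = 0.06313 + 0.28409 = 0.34722 hr

Final: 0.34722 hr


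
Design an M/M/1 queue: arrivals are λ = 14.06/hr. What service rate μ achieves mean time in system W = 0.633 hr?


W = 1/(μ−λ) ⇒ μ − λ = 1/W = 1/0.633 = 1.5798
μ = λ + 1/W = 14.06 + 1.5798 = 15.6398 per hr

Final: 15.6398 /hr


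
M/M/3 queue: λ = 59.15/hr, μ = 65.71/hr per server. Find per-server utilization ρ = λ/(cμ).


ρ = λ/(cμ) = 59.15/(3·65.71) = 59.15/197.13 = 0.3001

Final: 0.3001


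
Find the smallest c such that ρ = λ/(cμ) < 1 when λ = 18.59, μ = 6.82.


Stability requires cμ > λ ⇔ c > λ/μ.
λ/μ = 18.59/6.82 = 2.7258
Minimum integer c = ⌊2.7258⌋ + 1 = 3
Check: 3·6.82 = 20.46 > 18.59, while 2·6.82 = 13.64 ≤ 18.59

Final: 3 servers


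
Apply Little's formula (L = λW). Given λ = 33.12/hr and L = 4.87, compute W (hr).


W = L/λ = 4.87/33.12 = 0.1470 hr

Final: 0.1470 hr


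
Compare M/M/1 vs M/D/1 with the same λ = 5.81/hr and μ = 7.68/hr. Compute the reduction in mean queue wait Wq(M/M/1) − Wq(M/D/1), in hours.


ρ = 5.81/7.68 = 0.7565
Wq(M/M/1) = ρ/(μ−λ) = 0.7565/1.87 = 0.40455 hr
Wq(M/D/1) = ρ/(2(μ−λ)) = 0.20228 hr
Savings = 0.40455 − 0.20228 = 0.20228 hr

Final: 0.20228 hr


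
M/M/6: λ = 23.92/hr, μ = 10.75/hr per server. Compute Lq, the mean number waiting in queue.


a = λ/μ = 2.2251; ρ = a/6 = 0.3709
P₀ = 0.107750
Lq = P₀·a^c·ρ / (c!·(1−ρ)²) = 0.107750·121.37137·0.3709/(720·0.39583)
= 0.01702

Final: 0.01702


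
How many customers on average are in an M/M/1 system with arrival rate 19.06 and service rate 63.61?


ρ = λ/μ = 19.06/63.61 = 0.2996
L = ρ/(1−ρ) = 0.2996/(1 − 0.2996) = 0.2996/0.7004 = 0.4278

Final: 0.4278


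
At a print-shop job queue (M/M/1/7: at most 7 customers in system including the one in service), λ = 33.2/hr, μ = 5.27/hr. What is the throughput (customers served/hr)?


ρ = 6.2998; P_K = (1−ρ)ρ^7/(1−ρ^8) = 0.841265
λ_eff = λ(1 − P_K) = 33.2·(1 − 0.841265) = 33.2·0.158735 = 5.2700 /hr

Final: 5.2700 /hr


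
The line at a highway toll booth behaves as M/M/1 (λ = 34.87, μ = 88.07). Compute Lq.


ρ = 34.87/88.07 = 0.3959
Lq = ρ²/(1−ρ) = 0.1568/0.6041 = 0.2595

Final: 0.2595


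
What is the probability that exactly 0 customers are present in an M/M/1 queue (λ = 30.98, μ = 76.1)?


ρ = 30.98/76.1 = 0.4071
P_n = (1−ρ)·ρ^n = (1 − 0.4071)·0.4071^0 = 0.5929·1.000000 = 0.592904

Final: 0.592904


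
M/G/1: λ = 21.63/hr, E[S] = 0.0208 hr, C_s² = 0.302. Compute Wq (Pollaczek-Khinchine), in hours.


ρ = λ·E[S] = 21.63·0.0208 = 0.4499
E[S²] = E[S]²(1+C_s²) = 0.0208²·(1+0.302) = 0.0005633
Wq = λ·E[S²]/(2(1−ρ)) = 21.63·0.0005633/(2·0.5501) = 0.01107 hr

Final: 0.01107 hr


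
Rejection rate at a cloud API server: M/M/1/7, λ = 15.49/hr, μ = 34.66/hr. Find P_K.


ρ = λ/μ = 15.49/34.66 = 0.4469
P_K = (1−ρ)ρ^K/(1−ρ^(K+1)) = (0.5531·0.003561)/(1 − 0.001591)
= 0.001969/0.998409 = 0.001973

Final: 0.001973


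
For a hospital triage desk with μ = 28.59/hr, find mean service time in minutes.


Mean service time = 1/μ = 1/28.59 hour = 0.03498 hour
In minutes: 0.03498 × 60 = 2.0986 min

Final: 2.0986 min


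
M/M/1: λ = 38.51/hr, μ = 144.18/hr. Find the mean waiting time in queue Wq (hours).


ρ = 38.51/144.18 = 0.2671
Wq = ρ/(μ−λ) = 0.2671/(144.18 − 38.51) = 0.2671/105.67 = 0.002528 hr

Final: 0.002528 hr


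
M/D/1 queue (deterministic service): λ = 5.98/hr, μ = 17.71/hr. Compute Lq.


ρ = 5.98/17.71 = 0.3377
M/D/1: Lq = ρ²/(2(1−ρ)) = 0.1140/(2·0.6623) = 0.08607

Final: 0.08607


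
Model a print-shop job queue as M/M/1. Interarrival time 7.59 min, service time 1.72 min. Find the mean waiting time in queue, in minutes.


λ = 60/7.59 = 7.9051 /hr
μ = 60/1.72 = 34.8837 /hr
ρ = λ/μ = 7.9051/34.8837 = 0.2266
Wq = ρ/(μ−λ) = 0.2266/(34.8837−7.9051) = 0.008400 hr
In minutes: 0.008400·60 = 0.5040 min

Final: 0.5040 min


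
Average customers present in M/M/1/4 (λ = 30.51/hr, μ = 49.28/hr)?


ρ = 30.51/49.28 = 0.6191
L = ρ[1 − (K+1)ρ^K + Kρ^(K+1)] / [(1−ρ)(1−ρ^(K+1))]
Numerator: 0.6191·(1 − 5·0.146922 + 4·0.090961) = 0.389570
Denominator: (0.3809)·(0.909039) = 0.346239
L = 0.389570/0.346239 = 1.1251

Final: 1.1251


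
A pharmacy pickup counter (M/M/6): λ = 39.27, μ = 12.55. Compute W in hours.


a = 3.1291; ρ = 0.5215; P₀ = 0.042827
Lq = P₀·a^c·ρ/(c!(1−ρ)²) = 0.12718
Wq = Lq/λ = 0.12718/39.27 = 0.003239 hr
W = Wq + 1/μ = 0.003239 + 0.07968 = 0.08292 hr

Final: 0.08292 hr


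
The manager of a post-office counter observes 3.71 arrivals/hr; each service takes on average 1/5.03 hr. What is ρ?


ρ = λ/μ = 3.71/5.03 = 0.7376

Final: 0.7376


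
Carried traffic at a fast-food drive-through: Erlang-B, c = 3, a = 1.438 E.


B(3,1.438) = 0.124913 (Erlang-B)
Carried load = a(1 − B) = 1.438·(1 − 0.124913) = 1.438·0.875087 = 1.2584 E

Final: 1.2584 Erlangs


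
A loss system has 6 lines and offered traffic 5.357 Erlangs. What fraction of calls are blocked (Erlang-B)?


B(c,a) = (a^c/c!) / Σ_{k=0}^{c} a^k/k!
a^6/6! = 32.824444
Σ terms (k=0..6): 1.00000 + 5.35700 + 14.34872 + 25.62204 + 34.31432 + 36.76436 + 32.82444 = 150.230882
B = 32.824444/150.230882 = 0.218493

Final: 0.218493


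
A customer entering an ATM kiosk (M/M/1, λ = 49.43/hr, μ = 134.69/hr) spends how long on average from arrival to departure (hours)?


W = 1/(μ−λ) = 1/(134.69 − 49.43) = 1/85.26 = 0.01173 hr

Final: 0.01173 hr


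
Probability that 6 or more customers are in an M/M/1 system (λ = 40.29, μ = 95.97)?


ρ = 40.29/95.97 = 0.4198
P(N ≥ n) = ρ^n = 0.4198^6 = 0.005475

Final: 0.005475


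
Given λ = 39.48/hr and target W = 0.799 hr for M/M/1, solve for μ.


W = 1/(μ−λ) ⇒ μ − λ = 1/W = 1/0.799 = 1.2516
μ = λ + 1/W = 39.48 + 1.2516 = 40.7316 per hr

Final: 40.7316 /hr


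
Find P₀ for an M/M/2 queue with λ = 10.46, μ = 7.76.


a = λ/μ = 10.46/7.76 = 1.3479; ρ = a/c = 0.6740
Σ_{k=0}^{1} a^k/k! (terms k=0..1) = 1.00000 + 1.34794 = 2.34794
Tail: a^2/(2!(1−ρ)) = 1.81694/(2·0.3260) = 2.78645
P₀ = 1/(2.34794 + 2.78645) = 1/5.13439 = 0.194765

Final: 0.194765


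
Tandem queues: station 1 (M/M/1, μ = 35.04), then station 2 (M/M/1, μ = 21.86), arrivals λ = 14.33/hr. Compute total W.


Each node sees arrival rate λ = 14.33/hr (tandem ⇒ throughput preserved).
W₁ = 1/(μ₁−λ) = 1/(35.04−14.33) = 0.04829 hr
W₂ = 1/(μ₂−λ) = 1/(21.86−14.33) = 0.13280 hr
W_total = W₁ + W₂ = 0.04829 + 0.13280 = 0.18109 hr

Final: 0.18109 hr


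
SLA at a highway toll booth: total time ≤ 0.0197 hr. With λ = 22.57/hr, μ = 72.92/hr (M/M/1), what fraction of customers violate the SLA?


W ~ Exponential(μ−λ) for M/M/1.
μ − λ = 72.92 − 22.57 = 50.3500
P(W > t) = e^{−(μ−λ)t} = e^{−0.9919} = 0.370873

Final: 0.370873


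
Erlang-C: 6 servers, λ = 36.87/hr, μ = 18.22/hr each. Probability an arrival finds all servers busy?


a = λ/μ = 2.0236; ρ = a/6 = 0.3373
P₀ = 0.131969 (from M/M/c formula)
C(c,a) = [a^c/(c!(1−ρ))]·P₀ = [68.66708/(720·0.6627)]·0.131969
= 0.14391·0.131969 = 0.018991

Final: 0.018991


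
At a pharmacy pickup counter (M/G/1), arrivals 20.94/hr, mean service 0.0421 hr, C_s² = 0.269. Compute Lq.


ρ = λ·E[S] = 20.94·0.0421 = 0.8816
Lq = ρ²(1+C_s²)/(2(1−ρ)) = 0.7772·(1+0.269)/(2·0.1184)
= 0.7772·1.2690/0.2369 = 4.16392

Final: 4.16392


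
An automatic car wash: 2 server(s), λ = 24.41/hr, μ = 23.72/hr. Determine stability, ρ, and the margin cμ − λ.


Total capacity cμ = 2·23.72 = 47.44/hr
ρ = λ/(cμ) = 24.41/47.44 = 0.5145
Stable ⇔ ρ < 1: YES
Spare capacity = cμ − λ = 47.44 − 24.41 = 23.03/hr

Final: ρ = 0.5145; stable; margin = 23.03/hr


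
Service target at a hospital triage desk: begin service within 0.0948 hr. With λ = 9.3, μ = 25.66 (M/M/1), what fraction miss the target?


ρ = 9.3/25.66 = 0.3624
P(Wq > t) = ρ·e^{−(μ−λ)t} = 0.3624·e^{−1.5509}
= 0.3624·0.212051 = 0.076854

Final: 0.076854


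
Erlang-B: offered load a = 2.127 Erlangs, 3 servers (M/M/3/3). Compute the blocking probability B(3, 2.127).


B(c,a) = (a^c/c!) / Σ_{k=0}^{c} a^k/k!
a^3/3! = 1.603804
Σ terms (k=0..3): 1.00000 + 2.12700 + 2.26206 + 1.60380 = 6.992868
B = 1.603804/6.992868 = 0.229348

Final: 0.229348


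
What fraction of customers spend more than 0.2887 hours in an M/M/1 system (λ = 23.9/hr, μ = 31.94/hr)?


W ~ Exponential(μ−λ) for M/M/1.
μ − λ = 31.94 − 23.9 = 8.0400
P(W > t) = e^{−(μ−λ)t} = e^{−2.3211} = 0.098161

Final: 0.098161


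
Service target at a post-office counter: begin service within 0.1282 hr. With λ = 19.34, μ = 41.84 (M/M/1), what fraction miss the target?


ρ = 19.34/41.84 = 0.4622
P(Wq > t) = ρ·e^{−(μ−λ)t} = 0.4622·e^{−2.8845}
= 0.4622·0.055883 = 0.025831

Final: 0.025831


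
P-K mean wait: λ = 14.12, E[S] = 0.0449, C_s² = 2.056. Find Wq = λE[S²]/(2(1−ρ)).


ρ = λ·E[S] = 14.12·0.0449 = 0.6340
E[S²] = E[S]²(1+C_s²) = 0.0449²·(1+2.056) = 0.006161
Wq = λ·E[S²]/(2(1−ρ)) = 14.12·0.006161/(2·0.3660) = 0.11884 hr

Final: 0.11884 hr


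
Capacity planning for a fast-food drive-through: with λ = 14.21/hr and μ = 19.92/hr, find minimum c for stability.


Stability requires cμ > λ ⇔ c > λ/μ.
λ/μ = 14.21/19.92 = 0.7134
Minimum integer c = ⌊0.7134⌋ + 1 = 1
Check: 1·19.92 = 19.92 > 14.21, while 0·19.92 = 0.00 ≤ 14.21

Final: 1 servers


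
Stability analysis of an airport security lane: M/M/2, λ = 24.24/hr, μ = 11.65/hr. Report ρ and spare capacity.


Total capacity cμ = 2·11.65 = 23.30/hr
ρ = λ/(cμ) = 24.24/23.30 = 1.0403
Stable ⇔ ρ < 1: NO
Spare capacity = cμ − λ = 23.30 − 24.24 = -0.94/hr

Final: ρ = 1.0403; unstable; margin = -0.94/hr


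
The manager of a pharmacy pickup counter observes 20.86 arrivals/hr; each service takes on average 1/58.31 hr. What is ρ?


ρ = λ/μ = 20.86/58.31 = 0.3577

Final: 0.3577


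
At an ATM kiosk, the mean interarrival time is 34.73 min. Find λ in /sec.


λ = 1/(interarrival time) in consistent units.
1 second = 0.0166667 min, so λ = 0.0166667/34.73 = 0.0004799 per second

Final: 0.0004799 /sec


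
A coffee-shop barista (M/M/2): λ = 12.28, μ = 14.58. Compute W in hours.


a = 0.8422; ρ = 0.4211; P₀ = 0.407336
Lq = P₀·a^c·ρ/(c!(1−ρ)²) = 0.18157
Wq = Lq/λ = 0.18157/12.28 = 0.01479 hr
W = Wq + 1/μ = 0.01479 + 0.06859 = 0.08337 hr

Final: 0.08337 hr


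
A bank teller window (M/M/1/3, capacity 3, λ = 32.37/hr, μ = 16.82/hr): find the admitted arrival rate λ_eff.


ρ = 1.9245; P_K = (1−ρ)ρ^3/(1−ρ^4) = 0.518157
λ_eff = λ(1 − P_K) = 32.37·(1 − 0.518157) = 32.37·0.481843 = 15.5973 /hr

Final: 15.5973 /hr


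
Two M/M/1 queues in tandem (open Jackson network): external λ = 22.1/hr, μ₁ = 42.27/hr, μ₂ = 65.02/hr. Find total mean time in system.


Each node sees arrival rate λ = 22.1/hr (tandem ⇒ throughput preserved).
W₁ = 1/(μ₁−λ) = 1/(42.27−22.1) = 0.04958 hr
W₂ = 1/(μ₂−λ) = 1/(65.02−22.1) = 0.02330 hr
W_total = W₁ + W₂ = 0.04958 + 0.02330 = 0.07288 hr

Final: 0.07288 hr


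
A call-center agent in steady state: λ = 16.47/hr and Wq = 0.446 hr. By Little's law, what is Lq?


Lq = λWq = 16.47·0.446 = 7.3456

Final: 7.3456


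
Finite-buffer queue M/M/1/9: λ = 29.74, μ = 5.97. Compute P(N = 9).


ρ = λ/μ = 29.74/5.97 = 4.9816
P_K = (1−ρ)ρ^K/(1−ρ^(K+1)) = (-3.9816·1889294.661953)/(1 − 9411662.185340)
= -7522367.523387/-9411661.185340 = 0.799260

Final: 0.799260


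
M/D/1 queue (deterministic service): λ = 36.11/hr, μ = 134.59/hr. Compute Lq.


ρ = 36.11/134.59 = 0.2683
M/D/1: Lq = ρ²/(2(1−ρ)) = 0.07198/(2·0.7317) = 0.04919

Final: 0.04919


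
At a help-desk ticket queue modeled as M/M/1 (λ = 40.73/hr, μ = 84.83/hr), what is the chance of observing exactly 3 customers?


ρ = 40.73/84.83 = 0.4801
P_n = (1−ρ)·ρ^n = (1 − 0.4801)·0.4801^3 = 0.5199·0.110687 = 0.057542

Final: 0.057542


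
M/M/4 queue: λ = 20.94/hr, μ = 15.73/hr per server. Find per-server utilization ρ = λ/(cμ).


ρ = λ/(cμ) = 20.94/(4·15.73) = 20.94/62.92 = 0.3328

Final: 0.3328


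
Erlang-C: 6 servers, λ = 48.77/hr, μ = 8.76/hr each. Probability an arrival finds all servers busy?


a = λ/μ = 5.5674; ρ = a/6 = 0.9279
P₀ = 0.001410 (from M/M/c formula)
C(c,a) = [a^c/(c!(1−ρ))]·P₀ = [29777.75117/(720·0.07211)]·0.001410
= 573.55563·0.001410 = 0.808984

Final: 0.808984


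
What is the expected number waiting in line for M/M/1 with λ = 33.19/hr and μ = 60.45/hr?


ρ = 33.19/60.45 = 0.5490
Lq = ρ²/(1−ρ) = 0.3015/0.4510 = 0.6685

Final: 0.6685


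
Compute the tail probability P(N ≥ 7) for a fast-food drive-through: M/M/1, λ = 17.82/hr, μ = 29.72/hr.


ρ = 17.82/29.72 = 0.5996
P(N ≥ n) = ρ^n = 0.5996^7 = 0.027862

Final: 0.027862


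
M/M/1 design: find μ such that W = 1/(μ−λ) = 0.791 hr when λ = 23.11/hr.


W = 1/(μ−λ) ⇒ μ − λ = 1/W = 1/0.791 = 1.2642
μ = λ + 1/W = 23.11 + 1.2642 = 24.3742 per hr

Final: 24.3742 /hr


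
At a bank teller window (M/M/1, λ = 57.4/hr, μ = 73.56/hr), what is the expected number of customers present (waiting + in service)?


ρ = λ/μ = 57.4/73.56 = 0.7803
L = ρ/(1−ρ) = 0.7803/(1 − 0.7803) = 0.7803/0.2197 = 3.5520

Final: 3.5520


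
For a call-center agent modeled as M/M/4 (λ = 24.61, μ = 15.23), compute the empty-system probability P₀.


a = λ/μ = 24.61/15.23 = 1.6159; ρ = a/c = 0.4040
Σ_{k=0}^{3} a^k/k! (terms k=0..3) = 1.00000 + 1.61589 + 1.30555 + 0.70321 = 4.62465
Tail: a^4/(4!(1−ρ)) = 6.81784/(24·0.5960) = 0.47662
P₀ = 1/(4.62465 + 0.47662) = 1/5.10126 = 0.196030

Final: 0.196030


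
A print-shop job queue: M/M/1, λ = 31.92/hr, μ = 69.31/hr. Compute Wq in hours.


ρ = 31.92/69.31 = 0.4605
Wq = ρ/(μ−λ) = 0.4605/(69.31 − 31.92) = 0.4605/37.39 = 0.01232 hr

Final: 0.01232 hr


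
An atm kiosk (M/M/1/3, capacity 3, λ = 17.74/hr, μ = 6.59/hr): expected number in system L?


ρ = 17.74/6.59 = 2.6920
L = ρ[1 − (K+1)ρ^K + Kρ^(K+1)] / [(1−ρ)(1−ρ^(K+1))]
Numerator: 2.6920·(1 − 4·19.507634 + 3·52.513722) = 216.731196
Denominator: (-1.6920)·(-51.513722) = 87.159029
L = 216.731196/87.159029 = 2.4866

Final: 2.4866


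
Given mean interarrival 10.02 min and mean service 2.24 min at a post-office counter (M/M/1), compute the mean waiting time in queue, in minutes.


λ = 60/10.02 = 5.9880 /hr
μ = 60/2.24 = 26.7857 /hr
ρ = λ/μ = 5.9880/26.7857 = 0.2236
Wq = ρ/(μ−λ) = 0.2236/(26.7857−5.9880) = 0.01075 hr
In minutes: 0.01075·60 = 0.6449 min

Final: 0.6449 min


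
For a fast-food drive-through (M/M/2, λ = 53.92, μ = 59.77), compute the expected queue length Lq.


a = λ/μ = 0.9021; ρ = a/2 = 0.4511
P₀ = 0.378300
Lq = P₀·a^c·ρ / (c!·(1−ρ)²) = 0.378300·0.81383·0.4511/(2·0.30133)
= 0.23043

Final: 0.23043


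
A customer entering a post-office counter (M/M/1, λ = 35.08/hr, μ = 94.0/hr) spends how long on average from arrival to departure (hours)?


W = 1/(μ−λ) = 1/(94.0 − 35.08) = 1/58.92 = 0.01697 hr

Final: 0.01697 hr


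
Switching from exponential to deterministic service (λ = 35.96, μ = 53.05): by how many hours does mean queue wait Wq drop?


ρ = 35.96/53.05 = 0.6779
Wq(M/M/1) = ρ/(μ−λ) = 0.6779/17.09 = 0.03966 hr
Wq(M/D/1) = ρ/(2(μ−λ)) = 0.01983 hr
Savings = 0.03966 − 0.01983 = 0.01983 hr

Final: 0.01983 hr


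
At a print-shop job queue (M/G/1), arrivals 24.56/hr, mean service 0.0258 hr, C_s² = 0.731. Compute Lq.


ρ = λ·E[S] = 24.56·0.0258 = 0.6336
Lq = ρ²(1+C_s²)/(2(1−ρ)) = 0.4015·(1+0.731)/(2·0.3664)
= 0.4015·1.7310/0.7327 = 0.94856

Final: 0.94856


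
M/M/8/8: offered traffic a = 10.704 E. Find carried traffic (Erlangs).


B(8,10.704) = 0.370089 (Erlang-B)
Carried load = a(1 − B) = 10.704·(1 − 0.370089) = 10.704·0.629911 = 6.7426 E

Final: 6.7426 Erlangs


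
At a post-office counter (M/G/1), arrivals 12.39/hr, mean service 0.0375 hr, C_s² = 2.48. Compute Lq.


ρ = λ·E[S] = 12.39·0.0375 = 0.4646
Lq = ρ²(1+C_s²)/(2(1−ρ)) = 0.2159·(1+2.48)/(2·0.5354)
= 0.2159·3.4800/1.0707 = 0.70161

Final: 0.70161


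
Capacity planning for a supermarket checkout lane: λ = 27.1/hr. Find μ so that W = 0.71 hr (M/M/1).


W = 1/(μ−λ) ⇒ μ − λ = 1/W = 1/0.71 = 1.4085
μ = λ + 1/W = 27.1 + 1.4085 = 28.5085 per hr

Final: 28.5085 /hr


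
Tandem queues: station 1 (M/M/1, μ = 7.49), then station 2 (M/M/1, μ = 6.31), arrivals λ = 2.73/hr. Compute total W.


Each node sees arrival rate λ = 2.73/hr (tandem ⇒ throughput preserved).
W₁ = 1/(μ₁−λ) = 1/(7.49−2.73) = 0.21008 hr
W₂ = 1/(μ₂−λ) = 1/(6.31−2.73) = 0.27933 hr
W_total = W₁ + W₂ = 0.21008 + 0.27933 = 0.48941 hr

Final: 0.48941 hr
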